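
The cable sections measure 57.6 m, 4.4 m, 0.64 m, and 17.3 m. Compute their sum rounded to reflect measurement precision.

79.9 m

57.6 m + 4.4 m + 0.64 m + 17.3 m = 79.94 m.
Addition/subtraction keeps the fewest decimal places: 57.6 → 1 decimal place, 4.4 → 1 decimal place, 0.64 → 2 decimal places, 17.3 → 1 decimal place; limit is 1.
Rounded to 1 decimal place: 79.9 m.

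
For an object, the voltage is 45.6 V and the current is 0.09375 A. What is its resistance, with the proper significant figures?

resistance = 45.6 V ÷ 0.09375 A = 486.4 Ω.
45.6 has 3 significant figures; 0.09375 has 4.
Division/multiplication keeps the fewest: 3 significant figures.
Rounded: 486 Ω.

486 Ω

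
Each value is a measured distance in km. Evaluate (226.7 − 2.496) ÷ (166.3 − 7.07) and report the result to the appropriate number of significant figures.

1.408

226.7 − 2.496 = 224.204, limited to 1 d.p. → 4 s.f.; 166.3 − 7.07 = 159.23, limited to 1 d.p. → 4 s.f.
Carrying full precision, 224.204 ÷ 159.23 = 1.40805124662…; keep min(4, 4) = 4 s.f.
Rounded to 4 significant figures: 1.408.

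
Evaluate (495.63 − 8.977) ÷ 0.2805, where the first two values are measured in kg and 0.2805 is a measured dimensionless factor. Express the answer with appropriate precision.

1735 kg

495.63 kg − 8.977 kg = 486.653 kg; the difference is limited to 2 decimal places (5 s.f.).
Carrying full precision, 486.653 ÷ 0.2805 = 1734.9483066… kg; 0.2805 has 4 s.f., so the result keeps min(5, 4) = 4 s.f.
Rounded to 4 significant figures: 1735 kg.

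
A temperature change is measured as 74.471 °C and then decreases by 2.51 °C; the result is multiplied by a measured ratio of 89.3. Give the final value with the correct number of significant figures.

74.471 °C − 2.51 °C = 71.961 °C; the difference is limited to 2 decimal places (4 s.f.).
Carrying full precision, 71.961 × 89.3 = 6426.1173 °C; 89.3 has 3 s.f., so the result keeps min(4, 3) = 3 s.f.
Rounded to 3 significant figures: 6.43 × 10³ °C.

6.43 × 10³ °C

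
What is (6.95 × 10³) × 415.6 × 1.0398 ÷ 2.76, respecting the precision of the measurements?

1.09 × 10⁶

(6.95 × 10³) × 415.6 × 1.0398 ÷ 2.76 = 1088180.83913…
Multiplication/division keeps the fewest significant figures: 6.95 × 10³ → 3 s.f., 415.6 → 4 s.f., 1.0398 → 5 s.f., 2.76 → 3 s.f.; limit is 3.
Rounded to 3 significant figures: 1.09 × 10⁶.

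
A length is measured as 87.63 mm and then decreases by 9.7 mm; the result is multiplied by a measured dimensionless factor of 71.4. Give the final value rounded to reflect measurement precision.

87.63 mm − 9.7 mm = 77.93 mm; the difference is limited to 1 decimal place (3 s.f.).
Carrying full precision, 77.93 × 71.4 = 5564.202 mm; 71.4 has 3 s.f., so the result keeps min(3, 3) = 3 s.f.
Rounded to 3 significant figures: 5.56 × 10^3 mm.

5.56 × 10^3 mm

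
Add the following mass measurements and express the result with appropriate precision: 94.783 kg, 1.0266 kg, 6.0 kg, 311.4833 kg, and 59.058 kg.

94.783 kg + 1.0266 kg + 6.0 kg + 311.4833 kg + 59.058 kg = 472.3509 kg.
Addition/subtraction keeps the fewest decimal places: 94.783 → 3 decimal places, 1.0266 → 4 decimal places, 6.0 → 1 decimal place, 311.4833 → 4 decimal places, 59.058 → 3 decimal places; limit is 1.
Rounded to 1 decimal place: 472.4 kg.

472.4 kg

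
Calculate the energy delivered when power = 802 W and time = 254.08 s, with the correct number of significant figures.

2.04 × 10^5 J

energy delivered = 802 W × 254.08 s = 203772.16 J.
802 has 3 significant figures; 254.08 has 5.
Division/multiplication keeps the fewest: 3 significant figures.
Rounded: 2.04 × 10^5 J.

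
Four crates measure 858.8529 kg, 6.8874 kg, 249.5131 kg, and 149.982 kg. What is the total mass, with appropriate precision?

858.8529 kg + 6.8874 kg + 249.5131 kg + 149.982 kg = 1265.2354 kg.
Addition/subtraction keeps the fewest decimal places: 858.8529 → 4 decimal places, 6.8874 → 4 decimal places, 249.5131 → 4 decimal places, 149.982 → 3 decimal places; limit is 3.
Rounded to 3 decimal places: 1265.235 kg.

1265.235 kg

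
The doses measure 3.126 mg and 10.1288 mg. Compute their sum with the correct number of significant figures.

13.255 mg

3.126 mg + 10.1288 mg = 13.2548 mg.
Addition/subtraction keeps the fewest decimal places: 3.126 → 3 decimal places, 10.1288 → 4 decimal places; limit is 3.
Rounded to 3 decimal places: 13.255 mg.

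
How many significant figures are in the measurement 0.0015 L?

0.0015: leading zeros are not significant.

2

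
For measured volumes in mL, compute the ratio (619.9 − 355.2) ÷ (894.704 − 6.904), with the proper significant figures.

0.2982

619.9 − 355.2 = 264.7, limited to 1 d.p. → 4 s.f.; 894.704 − 6.904 = 887.800, limited to 3 d.p. → 6 s.f.
Carrying full precision, 264.7 ÷ 887.800 = 0.298152737103…; keep min(4, 6) = 4 s.f.
Rounded to 4 significant figures: 0.2982.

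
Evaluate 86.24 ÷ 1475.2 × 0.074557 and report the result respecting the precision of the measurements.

86.24 ÷ 1475.2 × 0.074557 = 0.00435859251627…
Multiplication/division keeps the fewest significant figures: 86.24 → 4 s.f., 1475.2 → 5 s.f., 0.074557 → 5 s.f.; limit is 4.
Rounded to 4 significant figures: 0.004359.

0.004359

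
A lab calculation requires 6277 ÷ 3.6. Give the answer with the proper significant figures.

1.7 × 10³

6277 ÷ 3.6 = 1743.61111111…
Multiplication/division keeps the fewest significant figures: 6277 → 4 s.f., 3.6 → 2 s.f.; limit is 2.
Rounded to 2 significant figures: 1.7 × 10³.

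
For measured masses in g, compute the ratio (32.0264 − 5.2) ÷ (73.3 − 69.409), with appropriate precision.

6.9

32.0264 − 5.2 = 26.8264, limited to 1 d.p. → 3 s.f.; 73.3 − 69.409 = 3.891, limited to 1 d.p. → 2 s.f.
Carrying full precision, 26.8264 ÷ 3.891 = 6.89447442817…; keep min(3, 2) = 2 s.f.
Rounded to 2 significant figures: 6.9.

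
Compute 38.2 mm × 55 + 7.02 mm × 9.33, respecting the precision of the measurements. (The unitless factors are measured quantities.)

2.2 × 10³ mm

38.2 × 55 = 2101 → 2.1 × 10³ mm (2 s.f., last digit at the 10^2 place).
7.02 × 9.33 = 65.4966 → 65.5 mm (3 s.f., last digit at the 10^-1 place).
Sum: 2166.4966 mm; keep the coarser place, 10^2.
Result: 2.2 × 10³ mm.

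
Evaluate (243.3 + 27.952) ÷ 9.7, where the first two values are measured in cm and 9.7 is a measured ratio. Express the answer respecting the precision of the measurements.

243.3 cm + 27.952 cm = 271.252 cm; the sum is limited to 1 decimal place (4 s.f.).
Carrying full precision, 271.252 ÷ 9.7 = 27.9641237113… cm; 9.7 has 2 s.f., so the result keeps min(4, 2) = 2 s.f.
Rounded to 2 significant figures: 28 cm.

28 cm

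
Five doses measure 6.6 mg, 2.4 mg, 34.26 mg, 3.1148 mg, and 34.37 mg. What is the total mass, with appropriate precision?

80.7 mg

6.6 mg + 2.4 mg + 34.26 mg + 3.1148 mg + 34.37 mg = 80.7448 mg.
Addition/subtraction keeps the fewest decimal places: 6.6 → 1 decimal place, 2.4 → 1 decimal place, 34.26 → 2 decimal places, 3.1148 → 4 decimal places, 34.37 → 2 decimal places; limit is 1.
Rounded to 1 decimal place: 80.7 mg.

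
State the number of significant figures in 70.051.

5

70.051: zeros between nonzero digits are significant.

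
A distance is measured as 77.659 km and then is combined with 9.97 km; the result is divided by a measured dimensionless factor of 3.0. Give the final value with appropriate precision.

29 km

77.659 km + 9.97 km = 87.629 km; the sum is limited to 2 decimal places (4 s.f.).
Carrying full precision, 87.629 ÷ 3.0 = 29.2096666667… km; 3.0 has 2 s.f., so the result keeps min(4, 2) = 2 s.f.
Rounded to 2 significant figures: 29 km.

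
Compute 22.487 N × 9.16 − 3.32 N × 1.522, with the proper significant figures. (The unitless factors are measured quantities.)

201 N

22.487 × 9.16 = 205.98092 → 206 N (3 s.f., last digit at the 10^0 place).
3.32 × 1.522 = 5.05304 → 5.05 N (3 s.f., last digit at the 10^-2 place).
Difference: 200.92788 N; keep the coarser place, 10^0.
Result: 201 N.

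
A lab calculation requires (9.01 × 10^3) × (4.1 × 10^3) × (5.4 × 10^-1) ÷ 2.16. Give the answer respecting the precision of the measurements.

(9.01 × 10^3) × (4.1 × 10^3) × (5.4 × 10^-1) ÷ 2.16 = 9235250
Multiplication/division keeps the fewest significant figures: 9.01 × 10^3 → 3 s.f., 4.1 × 10^3 → 2 s.f., 5.4 × 10^-1 → 2 s.f., 2.16 → 3 s.f.; limit is 2.
Rounded to 2 significant figures: 9.2 × 10^6.

9.2 × 10^6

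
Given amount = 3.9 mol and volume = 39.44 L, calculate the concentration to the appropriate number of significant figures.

0.099 mol/L

concentration = 3.9 mol ÷ 39.44 L = 0.0988843813387… mol/L.
3.9 has 2 significant figures; 39.44 has 4.
Division/multiplication keeps the fewest: 2 significant figures.
Rounded: 0.099 mol/L.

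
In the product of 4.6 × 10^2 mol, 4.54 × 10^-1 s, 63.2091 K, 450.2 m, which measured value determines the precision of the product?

4.6 × 10^2 mol → 2 s.f.; 4.54 × 10^-1 s → 3 s.f.; 63.2091 K → 6 s.f.; 450.2 m → 4 s.f.
The fewest is 2 significant figures, from 4.6 × 10^2 mol.

4.6 × 10^2 mol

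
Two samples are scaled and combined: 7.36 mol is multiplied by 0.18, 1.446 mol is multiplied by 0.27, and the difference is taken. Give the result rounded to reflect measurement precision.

0.9 mol

7.36 × 0.18 = 1.3248 → 1.3 mol (2 s.f., last digit at the 10^-1 place).
1.446 × 0.27 = 0.39042 → 3.9 × 10^-1 mol (2 s.f., last digit at the 10^-2 place).
Difference: 0.93438 mol; keep the coarser place, 10^-1.
Result: 0.9 mol.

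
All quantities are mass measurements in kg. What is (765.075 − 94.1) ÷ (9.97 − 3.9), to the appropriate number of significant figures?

765.075 − 94.1 = 670.975, limited to 1 d.p. → 4 s.f.; 9.97 − 3.9 = 6.07, limited to 1 d.p. → 2 s.f.
Carrying full precision, 670.975 ÷ 6.07 = 110.539538715…; keep min(4, 2) = 2 s.f.
Rounded to 2 significant figures: 1.1 × 10^2.

1.1 × 10^2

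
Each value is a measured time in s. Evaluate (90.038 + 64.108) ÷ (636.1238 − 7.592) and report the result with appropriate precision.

0.245248

90.038 + 64.108 = 154.146, limited to 3 d.p. → 6 s.f.; 636.1238 − 7.592 = 628.5318, limited to 3 d.p. → 6 s.f.
Carrying full precision, 154.146 ÷ 628.5318 = 0.245247734482…; keep min(6, 6) = 6 s.f.
Rounded to 6 significant figures: 0.245248.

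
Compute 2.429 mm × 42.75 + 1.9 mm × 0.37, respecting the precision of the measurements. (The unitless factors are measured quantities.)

2.429 × 42.75 = 103.83975 → 103.8 mm (4 s.f., last digit at the 10^-1 place).
1.9 × 0.37 = 0.703 → 0.70 mm (2 s.f., last digit at the 10^-2 place).
Sum: 104.54275 mm; keep the coarser place, 10^-1.
Result: 104.5 mm.

104.5 mm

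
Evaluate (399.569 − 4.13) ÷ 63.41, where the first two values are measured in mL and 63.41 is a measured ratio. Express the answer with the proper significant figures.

6.236 mL

399.569 mL − 4.13 mL = 395.439 mL; the difference is limited to 2 decimal places (5 s.f.).
Carrying full precision, 395.439 ÷ 63.41 = 6.23622457026… mL; 63.41 has 4 s.f., so the result keeps min(5, 4) = 4 s.f.
Rounded to 4 significant figures: 6.236 mL.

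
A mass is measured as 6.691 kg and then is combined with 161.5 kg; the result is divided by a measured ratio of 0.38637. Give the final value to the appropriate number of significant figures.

6.691 kg + 161.5 kg = 168.191 kg; the sum is limited to 1 decimal place (4 s.f.).
Carrying full precision, 168.191 ÷ 0.38637 = 435.310712529… kg; 0.38637 has 5 s.f., so the result keeps min(4, 5) = 4 s.f.
Rounded to 4 significant figures: 435.3 kg.

435.3 kg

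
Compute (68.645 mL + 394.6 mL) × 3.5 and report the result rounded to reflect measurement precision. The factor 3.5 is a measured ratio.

1.6 × 10³ mL

68.645 mL + 394.6 mL = 463.245 mL; the sum is limited to 1 decimal place (4 s.f.).
Carrying full precision, 463.245 × 3.5 = 1621.3575 mL; 3.5 has 2 s.f., so the result keeps min(4, 2) = 2 s.f.
Rounded to 2 significant figures: 1.6 × 10³ mL.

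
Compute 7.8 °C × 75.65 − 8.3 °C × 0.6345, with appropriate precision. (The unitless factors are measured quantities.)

7.8 × 75.65 = 590.07 → 5.9 × 10^2 °C (2 s.f., last digit at the 10^1 place).
8.3 × 0.6345 = 5.26635 → 5.3 °C (2 s.f., last digit at the 10^-1 place).
Difference: 584.80365 °C; keep the coarser place, 10^1.
Result: 5.8 × 10^2 °C.

5.8 × 10^2 °C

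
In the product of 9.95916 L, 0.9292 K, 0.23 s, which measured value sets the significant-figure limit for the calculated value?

0.23 s

9.95916 L → 6 s.f.; 0.9292 K → 4 s.f.; 0.23 s → 2 s.f.
The fewest is 2 significant figures, from 0.23 s.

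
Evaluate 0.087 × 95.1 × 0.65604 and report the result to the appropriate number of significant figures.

5.4

0.087 × 95.1 × 0.65604 = 5.427878148
Multiplication/division keeps the fewest significant figures: 0.087 → 2 s.f., 95.1 → 3 s.f., 0.65604 → 5 s.f.; limit is 2.
Rounded to 2 significant figures: 5.4.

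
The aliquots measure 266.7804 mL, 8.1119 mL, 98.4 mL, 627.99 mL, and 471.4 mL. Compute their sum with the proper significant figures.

1.4727 × 10³ mL

266.7804 mL + 8.1119 mL + 98.4 mL + 627.99 mL + 471.4 mL = 1472.6823 mL.
Addition/subtraction keeps the fewest decimal places: 266.7804 → 4 decimal places, 8.1119 → 4 decimal places, 98.4 → 1 decimal place, 627.99 → 2 decimal places, 471.4 → 1 decimal place; limit is 1.
Rounded to 1 decimal place: 1.4727 × 10³ mL.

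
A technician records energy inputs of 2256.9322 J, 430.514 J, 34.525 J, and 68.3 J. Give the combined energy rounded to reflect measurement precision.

2790.3 J

2256.9322 J + 430.514 J + 34.525 J + 68.3 J = 2790.2712 J.
Addition/subtraction keeps the fewest decimal places: 2256.9322 → 4 decimal places, 430.514 → 3 decimal places, 34.525 → 3 decimal places, 68.3 → 1 decimal place; limit is 1.
Rounded to 1 decimal place: 2790.3 J.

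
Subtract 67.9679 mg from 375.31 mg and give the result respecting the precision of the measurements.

307.34 mg

375.31 mg − 67.9679 mg = 307.3421 mg.
Addition/subtraction keeps the fewest decimal places: 375.31 → 2 decimal places, 67.9679 → 4 decimal places; limit is 2.
Rounded to 2 decimal places: 307.34 mg.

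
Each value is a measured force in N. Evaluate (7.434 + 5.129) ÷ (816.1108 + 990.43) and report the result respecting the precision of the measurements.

0.0069542

7.434 + 5.129 = 12.563, limited to 3 d.p. → 5 s.f.; 816.1108 + 990.43 = 1806.5408, limited to 2 d.p. → 6 s.f.
Carrying full precision, 12.563 ÷ 1806.5408 = 0.00695417451961…; keep min(5, 6) = 5 s.f.
Rounded to 5 significant figures: 0.0069542.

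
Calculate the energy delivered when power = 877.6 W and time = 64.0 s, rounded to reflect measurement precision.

5.62 × 10^4 J

energy delivered = 877.6 W × 64.0 s = 56166.4 J.
877.6 has 4 significant figures; 64.0 has 3.
Division/multiplication keeps the fewest: 3 significant figures.
Rounded: 5.62 × 10^4 J.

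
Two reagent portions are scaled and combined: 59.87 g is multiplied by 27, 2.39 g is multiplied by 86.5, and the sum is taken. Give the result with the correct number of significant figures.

1.8 × 10³ g

59.87 × 27 = 1616.49 → 1.6 × 10³ g (2 s.f., last digit at the 10^2 place).
2.39 × 86.5 = 206.735 → 207 g (3 s.f., last digit at the 10^0 place).
Sum: 1823.225 g; keep the coarser place, 10^2.
Result: 1.8 × 10³ g.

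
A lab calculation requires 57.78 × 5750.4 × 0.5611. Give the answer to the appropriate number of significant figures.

57.78 × 5750.4 × 0.5611 = 186430.026643…
Multiplication/division keeps the fewest significant figures: 57.78 → 4 s.f., 5750.4 → 5 s.f., 0.5611 → 4 s.f.; limit is 4.
Rounded to 4 significant figures: 1.864 × 10⁵.

1.864 × 10⁵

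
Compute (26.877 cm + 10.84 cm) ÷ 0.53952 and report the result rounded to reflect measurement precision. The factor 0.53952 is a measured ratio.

26.877 cm + 10.84 cm = 37.717 cm; the sum is limited to 2 decimal places (4 s.f.).
Carrying full precision, 37.717 ÷ 0.53952 = 69.9084371293… cm; 0.53952 has 5 s.f., so the result keeps min(4, 5) = 4 s.f.
Rounded to 4 significant figures: 69.91 cm.

69.91 cm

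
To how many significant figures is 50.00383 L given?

50.00383: zeros between nonzero digits are significant.

7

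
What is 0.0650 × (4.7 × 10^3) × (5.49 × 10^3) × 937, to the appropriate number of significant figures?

1.6 × 10^9

0.0650 × (4.7 × 10^3) × (5.49 × 10^3) × 937 = 1.571531715 × 10^9
Multiplication/division keeps the fewest significant figures: 0.0650 → 3 s.f., 4.7 × 10^3 → 2 s.f., 5.49 × 10^3 → 3 s.f., 937 → 3 s.f.; limit is 2.
Rounded to 2 significant figures: 1.6 × 10^9.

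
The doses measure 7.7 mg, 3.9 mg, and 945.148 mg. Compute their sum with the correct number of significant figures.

9.567 × 10^2 mg

7.7 mg + 3.9 mg + 945.148 mg = 956.748 mg.
Addition/subtraction keeps the fewest decimal places: 7.7 → 1 decimal place, 3.9 → 1 decimal place, 945.148 → 3 decimal places; limit is 1.
Rounded to 1 decimal place: 9.567 × 10^2 mg.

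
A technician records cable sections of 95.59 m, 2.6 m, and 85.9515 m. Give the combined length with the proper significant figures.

184.1 m

95.59 m + 2.6 m + 85.9515 m = 184.1415 m.
Addition/subtraction keeps the fewest decimal places: 95.59 → 2 decimal places, 2.6 → 1 decimal place, 85.9515 → 4 decimal places; limit is 1.
Rounded to 1 decimal place: 184.1 m.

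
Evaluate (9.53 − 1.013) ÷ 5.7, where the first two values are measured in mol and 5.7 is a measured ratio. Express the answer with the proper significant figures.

1.5 mol

9.53 mol − 1.013 mol = 8.517 mol; the difference is limited to 2 decimal places (3 s.f.).
Carrying full precision, 8.517 ÷ 5.7 = 1.49421052632… mol; 5.7 has 2 s.f., so the result keeps min(3, 2) = 2 s.f.
Rounded to 2 significant figures: 1.5 mol.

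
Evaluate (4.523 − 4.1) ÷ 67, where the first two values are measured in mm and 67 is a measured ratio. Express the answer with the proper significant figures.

0.006 mm

4.523 mm − 4.1 mm = 0.423 mm; the difference is limited to 1 decimal place (1 s.f.).
Carrying full precision, 0.423 ÷ 67 = 0.00631343283582… mm; 67 has 2 s.f., so the result keeps min(1, 2) = 1 s.f.
Rounded to 1 significant figure: 0.006 mm.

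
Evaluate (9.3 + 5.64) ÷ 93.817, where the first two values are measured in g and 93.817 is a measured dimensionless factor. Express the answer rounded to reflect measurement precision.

9.3 g + 5.64 g = 14.94 g; the sum is limited to 1 decimal place (3 s.f.).
Carrying full precision, 14.94 ÷ 93.817 = 0.159246192055… g; 93.817 has 5 s.f., so the result keeps min(3, 5) = 3 s.f.
Rounded to 3 significant figures: 0.159 g.

0.159 g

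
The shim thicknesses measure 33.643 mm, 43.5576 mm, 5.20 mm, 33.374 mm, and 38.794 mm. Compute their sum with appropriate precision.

33.643 mm + 43.5576 mm + 5.20 mm + 33.374 mm + 38.794 mm = 154.5686 mm.
Addition/subtraction keeps the fewest decimal places: 33.643 → 3 decimal places, 43.5576 → 4 decimal places, 5.20 → 2 decimal places, 33.374 → 3 decimal places, 38.794 → 3 decimal places; limit is 2.
Rounded to 2 decimal places: 154.57 mm.

154.57 mm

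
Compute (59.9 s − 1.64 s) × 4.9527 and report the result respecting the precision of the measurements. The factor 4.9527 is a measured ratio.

289 s

59.9 s − 1.64 s = 58.26 s; the difference is limited to 1 decimal place (3 s.f.).
Carrying full precision, 58.26 × 4.9527 = 288.544302 s; 4.9527 has 5 s.f., so the result keeps min(3, 5) = 3 s.f.
Rounded to 3 significant figures: 289 s.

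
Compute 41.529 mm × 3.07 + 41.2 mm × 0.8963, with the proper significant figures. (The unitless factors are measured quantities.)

41.529 × 3.07 = 127.49403 → 127 mm (3 s.f., last digit at the 10^0 place).
41.2 × 0.8963 = 36.92756 → 36.9 mm (3 s.f., last digit at the 10^-1 place).
Sum: 164.42159 mm; keep the coarser place, 10^0.
Result: 164 mm.

164 mm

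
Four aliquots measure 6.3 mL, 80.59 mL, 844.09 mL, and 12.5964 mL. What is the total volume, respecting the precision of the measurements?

943.6 mL

6.3 mL + 80.59 mL + 844.09 mL + 12.5964 mL = 943.5764 mL.
Addition/subtraction keeps the fewest decimal places: 6.3 → 1 decimal place, 80.59 → 2 decimal places, 844.09 → 2 decimal places, 12.5964 → 4 decimal places; limit is 1.
Rounded to 1 decimal place: 943.6 mL.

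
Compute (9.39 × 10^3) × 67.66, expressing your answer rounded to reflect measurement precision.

6.35 × 10^5

(9.39 × 10^3) × 67.66 = 635327.4
Multiplication/division keeps the fewest significant figures: 9.39 × 10^3 → 3 s.f., 67.66 → 4 s.f.; limit is 3.
Rounded to 3 significant figures: 6.35 × 10^5.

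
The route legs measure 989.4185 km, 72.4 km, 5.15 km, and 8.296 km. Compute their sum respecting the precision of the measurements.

1075.3 km

989.4185 km + 72.4 km + 5.15 km + 8.296 km = 1075.2645 km.
Addition/subtraction keeps the fewest decimal places: 989.4185 → 4 decimal places, 72.4 → 1 decimal place, 5.15 → 2 decimal places, 8.296 → 3 decimal places; limit is 1.
Rounded to 1 decimal place: 1075.3 km.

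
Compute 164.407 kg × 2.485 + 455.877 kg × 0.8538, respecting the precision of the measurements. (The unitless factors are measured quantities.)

164.407 × 2.485 = 408.551395 → 408.6 kg (4 s.f., last digit at the 10^-1 place).
455.877 × 0.8538 = 389.2277826 → 389.2 kg (4 s.f., last digit at the 10^-1 place).
Sum: 797.7791776 kg; keep the coarser place, 10^-1.
Result: 7.978 × 10^2 kg.

7.978 × 10^2 kg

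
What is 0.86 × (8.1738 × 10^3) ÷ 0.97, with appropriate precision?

0.86 × (8.1738 × 10^3) ÷ 0.97 = 7246.8742268…
Multiplication/division keeps the fewest significant figures: 0.86 → 2 s.f., 8.1738 × 10^3 → 5 s.f., 0.97 → 2 s.f.; limit is 2.
Rounded to 2 significant figures: 7.2 × 10^3.

7.2 × 10^3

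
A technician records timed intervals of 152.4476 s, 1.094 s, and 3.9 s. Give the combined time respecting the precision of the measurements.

152.4476 s + 1.094 s + 3.9 s = 157.4416 s.
Addition/subtraction keeps the fewest decimal places: 152.4476 → 4 decimal places, 1.094 → 3 decimal places, 3.9 → 1 decimal place; limit is 1.
Rounded to 1 decimal place: 157.4 s.

157.4 s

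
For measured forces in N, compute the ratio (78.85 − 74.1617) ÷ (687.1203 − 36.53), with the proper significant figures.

78.85 − 74.1617 = 4.6883, limited to 2 d.p. → 3 s.f.; 687.1203 − 36.53 = 650.5903, limited to 2 d.p. → 5 s.f.
Carrying full precision, 4.6883 ÷ 650.5903 = 0.00720622486994…; keep min(3, 5) = 3 s.f.
Rounded to 3 significant figures: 0.00721.

0.00721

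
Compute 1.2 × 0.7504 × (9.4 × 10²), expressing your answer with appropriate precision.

1.2 × 0.7504 × (9.4 × 10²) = 846.4512
Multiplication/division keeps the fewest significant figures: 1.2 → 2 s.f., 0.7504 → 4 s.f., 9.4 × 10² → 2 s.f.; limit is 2.
Rounded to 2 significant figures: 8.5 × 10².

8.5 × 10²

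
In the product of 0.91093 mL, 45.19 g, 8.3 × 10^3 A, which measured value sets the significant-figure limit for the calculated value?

8.3 × 10^3 A

0.91093 mL → 5 s.f.; 45.19 g → 4 s.f.; 8.3 × 10^3 A → 2 s.f.
The fewest is 2 significant figures, from 8.3 × 10^3 A.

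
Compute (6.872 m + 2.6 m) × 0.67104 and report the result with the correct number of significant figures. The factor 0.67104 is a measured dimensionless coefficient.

6.4 m

6.872 m + 2.6 m = 9.472 m; the sum is limited to 1 decimal place (2 s.f.).
Carrying full precision, 9.472 × 0.67104 = 6.35609088 m; 0.67104 has 5 s.f., so the result keeps min(2, 5) = 2 s.f.
Rounded to 2 significant figures: 6.4 m.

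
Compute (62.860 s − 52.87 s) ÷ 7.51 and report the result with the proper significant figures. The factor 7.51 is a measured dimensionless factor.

1.33 s

62.860 s − 52.87 s = 9.990 s; the difference is limited to 2 decimal places (3 s.f.).
Carrying full precision, 9.990 ÷ 7.51 = 1.33022636485… s; 7.51 has 3 s.f., so the result keeps min(3, 3) = 3 s.f.
Rounded to 3 significant figures: 1.33 s.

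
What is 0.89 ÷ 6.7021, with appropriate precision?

0.89 ÷ 6.7021 = 0.132794198833…
Multiplication/division keeps the fewest significant figures: 0.89 → 2 s.f., 6.7021 → 5 s.f.; limit is 2.
Rounded to 2 significant figures: 0.13.

0.13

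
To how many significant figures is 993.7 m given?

993.7: every digit is nonzero and significant.

4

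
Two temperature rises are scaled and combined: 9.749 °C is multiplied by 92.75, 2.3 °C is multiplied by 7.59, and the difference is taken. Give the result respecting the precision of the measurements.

887 °C

9.749 × 92.75 = 904.21975 → 9.042 × 10^2 °C (4 s.f., last digit at the 10^-1 place).
2.3 × 7.59 = 17.457 → 17 °C (2 s.f., last digit at the 10^0 place).
Difference: 886.76275 °C; keep the coarser place, 10^0.
Result: 887 °C.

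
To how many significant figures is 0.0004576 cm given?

4

0.0004576: leading zeros are not significant.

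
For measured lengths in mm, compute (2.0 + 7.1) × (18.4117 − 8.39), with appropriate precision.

2.0 + 7.1 = 9.1, limited to 1 d.p. → 2 s.f.; 18.4117 − 8.39 = 10.0217, limited to 2 d.p. → 4 s.f.
Carrying full precision, 9.1 × 10.0217 = 91.19747; keep min(2, 4) = 2 s.f.
Rounded to 2 significant figures: 91 mm².

91 mm²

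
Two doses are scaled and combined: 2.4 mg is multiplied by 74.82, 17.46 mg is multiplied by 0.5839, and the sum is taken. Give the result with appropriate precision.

1.9 × 10² mg

2.4 × 74.82 = 179.568 → 1.8 × 10² mg (2 s.f., last digit at the 10^1 place).
17.46 × 0.5839 = 10.194894 → 10.19 mg (4 s.f., last digit at the 10^-2 place).
Sum: 189.762894 mg; keep the coarser place, 10^1.
Result: 1.9 × 10² mg.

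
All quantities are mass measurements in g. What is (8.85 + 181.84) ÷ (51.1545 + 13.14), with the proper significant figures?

2.966

8.85 + 181.84 = 190.69, limited to 2 d.p. → 5 s.f.; 51.1545 + 13.14 = 64.2945, limited to 2 d.p. → 4 s.f.
Carrying full precision, 190.69 ÷ 64.2945 = 2.96588355147…; keep min(5, 4) = 4 s.f.
Rounded to 4 significant figures: 2.966.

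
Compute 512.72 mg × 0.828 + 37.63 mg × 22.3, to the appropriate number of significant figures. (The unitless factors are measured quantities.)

1264 mg

512.72 × 0.828 = 424.53216 → 4.25 × 10^2 mg (3 s.f., last digit at the 10^0 place).
37.63 × 22.3 = 839.149 → 839 mg (3 s.f., last digit at the 10^0 place).
Sum: 1263.68116 mg; keep the coarser place, 10^0.
Result: 1264 mg.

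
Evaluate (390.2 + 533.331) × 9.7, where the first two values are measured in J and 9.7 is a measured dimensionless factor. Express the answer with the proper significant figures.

9.0 × 10^3 J

390.2 J + 533.331 J = 923.531 J; the sum is limited to 1 decimal place (4 s.f.).
Carrying full precision, 923.531 × 9.7 = 8958.2507 J; 9.7 has 2 s.f., so the result keeps min(4, 2) = 2 s.f.
Rounded to 2 significant figures: 9.0 × 10^3 J.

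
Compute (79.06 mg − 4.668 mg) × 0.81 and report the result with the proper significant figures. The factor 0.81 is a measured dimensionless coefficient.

60. mg

79.06 mg − 4.668 mg = 74.392 mg; the difference is limited to 2 decimal places (4 s.f.).
Carrying full precision, 74.392 × 0.81 = 60.25752 mg; 0.81 has 2 s.f., so the result keeps min(4, 2) = 2 s.f.
Rounded to 2 significant figures: 60. mg.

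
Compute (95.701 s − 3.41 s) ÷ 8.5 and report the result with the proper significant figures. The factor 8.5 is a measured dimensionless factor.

11 s

95.701 s − 3.41 s = 92.291 s; the difference is limited to 2 decimal places (4 s.f.).
Carrying full precision, 92.291 ÷ 8.5 = 10.8577647059… s; 8.5 has 2 s.f., so the result keeps min(4, 2) = 2 s.f.
Rounded to 2 significant figures: 11 s.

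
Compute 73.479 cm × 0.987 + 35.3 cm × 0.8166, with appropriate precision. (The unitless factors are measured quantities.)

73.479 × 0.987 = 72.523773 → 72.5 cm (3 s.f., last digit at the 10^-1 place).
35.3 × 0.8166 = 28.82598 → 28.8 cm (3 s.f., last digit at the 10^-1 place).
Sum: 101.349753 cm; keep the coarser place, 10^-1.
Result: 101.3 cm.

101.3 cm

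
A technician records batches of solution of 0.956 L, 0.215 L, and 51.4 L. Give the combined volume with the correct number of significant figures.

52.6 L

0.956 L + 0.215 L + 51.4 L = 52.571 L.
Addition/subtraction keeps the fewest decimal places: 0.956 → 3 decimal places, 0.215 → 3 decimal places, 51.4 → 1 decimal place; limit is 1.
Rounded to 1 decimal place: 52.6 L.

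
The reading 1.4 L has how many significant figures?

1.4: every digit is nonzero and significant.

2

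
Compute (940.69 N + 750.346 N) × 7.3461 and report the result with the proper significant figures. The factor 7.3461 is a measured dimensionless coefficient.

12423 N

940.69 N + 750.346 N = 1691.036 N; the sum is limited to 2 decimal places (6 s.f.).
Carrying full precision, 1691.036 × 7.3461 = 12422.5195596 N; 7.3461 has 5 s.f., so the result keeps min(6, 5) = 5 s.f.
Rounded to 5 significant figures: 12423 N.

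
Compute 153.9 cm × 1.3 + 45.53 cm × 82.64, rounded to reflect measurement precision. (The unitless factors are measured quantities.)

153.9 × 1.3 = 200.07 → 2.0 × 10^2 cm (2 s.f., last digit at the 10^1 place).
45.53 × 82.64 = 3762.5992 → 3763 cm (4 s.f., last digit at the 10^0 place).
Sum: 3962.6692 cm; keep the coarser place, 10^1.
Result: 3.96 × 10^3 cm.

3.96 × 10^3 cm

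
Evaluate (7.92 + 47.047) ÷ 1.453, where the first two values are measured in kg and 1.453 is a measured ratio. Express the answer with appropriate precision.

37.83 kg

7.92 kg + 47.047 kg = 54.967 kg; the sum is limited to 2 decimal places (4 s.f.).
Carrying full precision, 54.967 ÷ 1.453 = 37.8300068823… kg; 1.453 has 4 s.f., so the result keeps min(4, 4) = 4 s.f.
Rounded to 4 significant figures: 37.83 kg.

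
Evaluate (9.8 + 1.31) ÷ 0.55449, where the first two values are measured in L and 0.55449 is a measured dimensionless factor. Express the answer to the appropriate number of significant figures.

9.8 L + 1.31 L = 11.11 L; the sum is limited to 1 decimal place (3 s.f.).
Carrying full precision, 11.11 ÷ 0.55449 = 20.0364298725… L; 0.55449 has 5 s.f., so the result keeps min(3, 5) = 3 s.f.
Rounded to 3 significant figures: 20.0 L.

20.0 L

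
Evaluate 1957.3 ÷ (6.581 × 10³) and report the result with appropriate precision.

0.2974

1957.3 ÷ (6.581 × 10³) = 0.297416805957…
Multiplication/division keeps the fewest significant figures: 1957.3 → 5 s.f., 6.581 × 10³ → 4 s.f.; limit is 4.
Rounded to 4 significant figures: 0.2974.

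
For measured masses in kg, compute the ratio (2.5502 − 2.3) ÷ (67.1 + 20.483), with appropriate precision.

2.5502 − 2.3 = 0.2502, limited to 1 d.p. → 1 s.f.; 67.1 + 20.483 = 87.583, limited to 1 d.p. → 3 s.f.
Carrying full precision, 0.2502 ÷ 87.583 = 0.00285671876962…; keep min(1, 3) = 1 s.f.
Rounded to 1 significant figure: 0.003.

0.003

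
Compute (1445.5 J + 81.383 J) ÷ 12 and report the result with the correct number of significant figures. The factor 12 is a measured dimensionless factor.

1445.5 J + 81.383 J = 1526.883 J; the sum is limited to 1 decimal place (5 s.f.).
Carrying full precision, 1526.883 ÷ 12 = 127.24025 J; 12 has 2 s.f., so the result keeps min(5, 2) = 2 s.f.
Rounded to 2 significant figures: 1.3 × 10² J.

1.3 × 10² J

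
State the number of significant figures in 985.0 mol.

4

985.0: trailing zeros after a decimal point are significant.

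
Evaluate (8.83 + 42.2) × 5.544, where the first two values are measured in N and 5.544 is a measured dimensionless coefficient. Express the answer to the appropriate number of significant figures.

2.83 × 10^2 N

8.83 N + 42.2 N = 51.03 N; the sum is limited to 1 decimal place (3 s.f.).
Carrying full precision, 51.03 × 5.544 = 282.91032 N; 5.544 has 4 s.f., so the result keeps min(3, 4) = 3 s.f.
Rounded to 3 significant figures: 2.83 × 10^2 N.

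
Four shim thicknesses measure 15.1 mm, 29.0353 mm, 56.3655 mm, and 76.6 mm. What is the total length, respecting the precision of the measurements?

15.1 mm + 29.0353 mm + 56.3655 mm + 76.6 mm = 177.1008 mm.
Addition/subtraction keeps the fewest decimal places: 15.1 → 1 decimal place, 29.0353 → 4 decimal places, 56.3655 → 4 decimal places, 76.6 → 1 decimal place; limit is 1.
Rounded to 1 decimal place: 177.1 mm.

177.1 mm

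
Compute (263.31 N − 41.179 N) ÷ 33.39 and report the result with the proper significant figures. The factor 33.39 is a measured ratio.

6.653 N

263.31 N − 41.179 N = 222.131 N; the difference is limited to 2 decimal places (5 s.f.).
Carrying full precision, 222.131 ÷ 33.39 = 6.65262054507… N; 33.39 has 4 s.f., so the result keeps min(5, 4) = 4 s.f.
Rounded to 4 significant figures: 6.653 N.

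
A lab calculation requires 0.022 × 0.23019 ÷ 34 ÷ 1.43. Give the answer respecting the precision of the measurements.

0.022 × 0.23019 ÷ 34 ÷ 1.43 = 0.000104158371041…
Multiplication/division keeps the fewest significant figures: 0.022 → 2 s.f., 0.23019 → 5 s.f., 34 → 2 s.f., 1.43 → 3 s.f.; limit is 2.
Rounded to 2 significant figures: 1.0 × 10^-4.

1.0 × 10^-4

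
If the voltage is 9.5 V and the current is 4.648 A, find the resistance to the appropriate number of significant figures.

2.0 Ω

resistance = 9.5 V ÷ 4.648 A = 2.04388984509… Ω.
9.5 has 2 significant figures; 4.648 has 4.
Division/multiplication keeps the fewest: 2 significant figures.
Rounded: 2.0 Ω.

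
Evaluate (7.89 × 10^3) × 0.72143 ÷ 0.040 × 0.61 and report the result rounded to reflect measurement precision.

(7.89 × 10^3) × 0.72143 ÷ 0.040 × 0.61 = 86804.261175
Multiplication/division keeps the fewest significant figures: 7.89 × 10^3 → 3 s.f., 0.72143 → 5 s.f., 0.040 → 2 s.f., 0.61 → 2 s.f.; limit is 2.
Rounded to 2 significant figures: 8.7 × 10^4.

8.7 × 10^4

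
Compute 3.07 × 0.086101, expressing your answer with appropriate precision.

3.07 × 0.086101 = 0.26433007
Multiplication/division keeps the fewest significant figures: 3.07 → 3 s.f., 0.086101 → 5 s.f.; limit is 3.
Rounded to 3 significant figures: 2.64 × 10^-1.

2.64 × 10^-1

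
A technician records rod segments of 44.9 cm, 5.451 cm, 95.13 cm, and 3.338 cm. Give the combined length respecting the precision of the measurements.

148.8 cm

44.9 cm + 5.451 cm + 95.13 cm + 3.338 cm = 148.819 cm.
Addition/subtraction keeps the fewest decimal places: 44.9 → 1 decimal place, 5.451 → 3 decimal places, 95.13 → 2 decimal places, 3.338 → 3 decimal places; limit is 1.
Rounded to 1 decimal place: 148.8 cm.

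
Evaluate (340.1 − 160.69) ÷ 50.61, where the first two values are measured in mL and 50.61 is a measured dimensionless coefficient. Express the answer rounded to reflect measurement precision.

3.545 mL

340.1 mL − 160.69 mL = 179.41 mL; the difference is limited to 1 decimal place (4 s.f.).
Carrying full precision, 179.41 ÷ 50.61 = 3.54495159059… mL; 50.61 has 4 s.f., so the result keeps min(4, 4) = 4 s.f.
Rounded to 4 significant figures: 3.545 mL.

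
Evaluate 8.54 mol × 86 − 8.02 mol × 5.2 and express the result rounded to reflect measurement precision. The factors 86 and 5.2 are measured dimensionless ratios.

8.54 × 86 = 734.44 → 7.3 × 10^2 mol (2 s.f., last digit at the 10^1 place).
8.02 × 5.2 = 41.704 → 42 mol (2 s.f., last digit at the 10^0 place).
Difference: 692.736 mol; keep the coarser place, 10^1.
Result: 6.9 × 10^2 mol.

6.9 × 10^2 mol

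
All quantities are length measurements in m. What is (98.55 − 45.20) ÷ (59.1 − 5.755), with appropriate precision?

1.00

98.55 − 45.20 = 53.35, limited to 2 d.p. → 4 s.f.; 59.1 − 5.755 = 53.345, limited to 1 d.p. → 3 s.f.
Carrying full precision, 53.35 ÷ 53.345 = 1.0000937295…; keep min(4, 3) = 3 s.f.
Rounded to 3 significant figures: 1.00.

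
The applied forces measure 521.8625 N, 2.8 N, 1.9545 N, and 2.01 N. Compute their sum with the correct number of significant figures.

521.8625 N + 2.8 N + 1.9545 N + 2.01 N = 528.6270 N.
Addition/subtraction keeps the fewest decimal places: 521.8625 → 4 decimal places, 2.8 → 1 decimal place, 1.9545 → 4 decimal places, 2.01 → 2 decimal places; limit is 1.
Rounded to 1 decimal place: 528.6 N.

528.6 N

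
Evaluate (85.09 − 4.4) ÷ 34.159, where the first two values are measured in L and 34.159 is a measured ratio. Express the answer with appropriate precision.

85.09 L − 4.4 L = 80.69 L; the difference is limited to 1 decimal place (3 s.f.).
Carrying full precision, 80.69 ÷ 34.159 = 2.36218858866… L; 34.159 has 5 s.f., so the result keeps min(3, 5) = 3 s.f.
Rounded to 3 significant figures: 2.36 L.

2.36 L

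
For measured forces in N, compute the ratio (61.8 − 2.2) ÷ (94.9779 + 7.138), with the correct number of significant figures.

61.8 − 2.2 = 59.6, limited to 1 d.p. → 3 s.f.; 94.9779 + 7.138 = 102.1159, limited to 3 d.p. → 6 s.f.
Carrying full precision, 59.6 ÷ 102.1159 = 0.583650538261…; keep min(3, 6) = 3 s.f.
Rounded to 3 significant figures: 0.584.

0.584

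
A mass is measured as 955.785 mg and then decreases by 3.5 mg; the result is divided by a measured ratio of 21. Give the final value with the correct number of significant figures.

45 mg

955.785 mg − 3.5 mg = 952.285 mg; the difference is limited to 1 decimal place (4 s.f.).
Carrying full precision, 952.285 ÷ 21 = 45.3469047619… mg; 21 has 2 s.f., so the result keeps min(4, 2) = 2 s.f.
Rounded to 2 significant figures: 45 mg.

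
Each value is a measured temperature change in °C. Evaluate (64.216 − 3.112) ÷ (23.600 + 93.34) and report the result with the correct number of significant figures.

0.52252

64.216 − 3.112 = 61.104, limited to 3 d.p. → 5 s.f.; 23.600 + 93.34 = 116.940, limited to 2 d.p. → 5 s.f.
Carrying full precision, 61.104 ÷ 116.940 = 0.522524371473…; keep min(5, 5) = 5 s.f.
Rounded to 5 significant figures: 0.52252.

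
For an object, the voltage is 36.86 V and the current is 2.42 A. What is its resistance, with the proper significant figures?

15.2 Ω

resistance = 36.86 V ÷ 2.42 A = 15.2314049587… Ω.
36.86 has 4 significant figures; 2.42 has 3.
Division/multiplication keeps the fewest: 3 significant figures.
Rounded: 15.2 Ω.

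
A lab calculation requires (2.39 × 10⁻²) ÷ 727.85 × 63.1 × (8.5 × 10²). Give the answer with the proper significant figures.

1.8

(2.39 × 10⁻²) ÷ 727.85 × 63.1 × (8.5 × 10²) = 1.76118224909…
Multiplication/division keeps the fewest significant figures: 2.39 × 10⁻² → 3 s.f., 727.85 → 5 s.f., 63.1 → 3 s.f., 8.5 × 10² → 2 s.f.; limit is 2.
Rounded to 2 significant figures: 1.8.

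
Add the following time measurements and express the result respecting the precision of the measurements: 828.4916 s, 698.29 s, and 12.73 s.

828.4916 s + 698.29 s + 12.73 s = 1539.5116 s.
Addition/subtraction keeps the fewest decimal places: 828.4916 → 4 decimal places, 698.29 → 2 decimal places, 12.73 → 2 decimal places; limit is 2.
Rounded to 2 decimal places: 1.53951 × 10³ s.

1.53951 × 10³ s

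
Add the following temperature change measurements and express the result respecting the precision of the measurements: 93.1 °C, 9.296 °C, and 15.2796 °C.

117.7 °C

93.1 °C + 9.296 °C + 15.2796 °C = 117.6756 °C.
Addition/subtraction keeps the fewest decimal places: 93.1 → 1 decimal place, 9.296 → 3 decimal places, 15.2796 → 4 decimal places; limit is 1.
Rounded to 1 decimal place: 117.7 °C.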